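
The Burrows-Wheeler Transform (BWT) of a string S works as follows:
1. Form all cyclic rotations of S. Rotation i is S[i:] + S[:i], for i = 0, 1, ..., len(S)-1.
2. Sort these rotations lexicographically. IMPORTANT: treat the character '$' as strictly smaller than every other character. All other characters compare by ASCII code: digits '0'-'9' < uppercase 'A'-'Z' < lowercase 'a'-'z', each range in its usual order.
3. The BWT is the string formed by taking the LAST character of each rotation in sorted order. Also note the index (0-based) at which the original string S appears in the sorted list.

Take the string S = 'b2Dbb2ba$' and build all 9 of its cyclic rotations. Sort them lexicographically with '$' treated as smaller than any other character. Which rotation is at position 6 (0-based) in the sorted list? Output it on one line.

Answer: b2ba$b2Db

Derivation:
All 9 rotations (rotation i = S[i:]+S[:i]):
  rot[0] = b2Dbb2ba$
  rot[1] = 2Dbb2ba$b
  rot[2] = Dbb2ba$b2
  rot[3] = bb2ba$b2D
  rot[4] = b2ba$b2Db
  rot[5] = 2ba$b2Dbb
  rot[6] = ba$b2Dbb2
  rot[7] = a$b2Dbb2b
  rot[8] = $b2Dbb2ba
Sorted (with $ < everything):
  sorted[0] = $b2Dbb2ba
  sorted[1] = 2Dbb2ba$b
  sorted[2] = 2ba$b2Dbb
  sorted[3] = Dbb2ba$b2
  sorted[4] = a$b2Dbb2b
  sorted[5] = b2Dbb2ba$
  sorted[6] = b2ba$b2Db
  sorted[7] = ba$b2Dbb2
  sorted[8] = bb2ba$b2D
sorted[6] = b2ba$b2Db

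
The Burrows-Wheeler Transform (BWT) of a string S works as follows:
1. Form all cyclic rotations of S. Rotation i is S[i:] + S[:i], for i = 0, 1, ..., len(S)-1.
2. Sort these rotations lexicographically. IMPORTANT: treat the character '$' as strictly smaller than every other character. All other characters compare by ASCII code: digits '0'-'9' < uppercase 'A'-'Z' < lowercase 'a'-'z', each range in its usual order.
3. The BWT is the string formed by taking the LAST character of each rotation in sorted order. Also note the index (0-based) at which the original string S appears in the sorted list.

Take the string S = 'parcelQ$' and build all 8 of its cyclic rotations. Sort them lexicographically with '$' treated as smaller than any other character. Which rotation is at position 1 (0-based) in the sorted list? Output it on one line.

All 8 rotations (rotation i = S[i:]+S[:i]):
  rot[0] = parcelQ$
  rot[1] = arcelQ$p
  rot[2] = rcelQ$pa
  rot[3] = celQ$par
  rot[4] = elQ$parc
  rot[5] = lQ$parce
  rot[6] = Q$parcel
  rot[7] = $parcelQ
Sorted (with $ < everything):
  sorted[0] = $parcelQ
  sorted[1] = Q$parcel
  sorted[2] = arcelQ$p
  sorted[3] = celQ$par
  sorted[4] = elQ$parc
  sorted[5] = lQ$parce
  sorted[6] = parcelQ$
  sorted[7] = rcelQ$pa
sorted[1] = Q$parcel

Answer: Q$parcel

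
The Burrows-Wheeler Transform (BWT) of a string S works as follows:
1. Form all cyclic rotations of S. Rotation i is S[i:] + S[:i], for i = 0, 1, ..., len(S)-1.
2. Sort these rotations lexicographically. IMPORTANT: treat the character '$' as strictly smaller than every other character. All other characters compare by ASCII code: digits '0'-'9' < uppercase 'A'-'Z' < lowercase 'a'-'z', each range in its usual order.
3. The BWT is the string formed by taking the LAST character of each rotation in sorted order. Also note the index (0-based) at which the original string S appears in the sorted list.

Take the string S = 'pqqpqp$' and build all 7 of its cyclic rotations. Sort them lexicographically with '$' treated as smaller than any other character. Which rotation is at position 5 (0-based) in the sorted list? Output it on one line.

Answer: qpqp$pq

Derivation:
All 7 rotations (rotation i = S[i:]+S[:i]):
  rot[0] = pqqpqp$
  rot[1] = qqpqp$p
  rot[2] = qpqp$pq
  rot[3] = pqp$pqq
  rot[4] = qp$pqqp
  rot[5] = p$pqqpq
  rot[6] = $pqqpqp
Sorted (with $ < everything):
  sorted[0] = $pqqpqp
  sorted[1] = p$pqqpq
  sorted[2] = pqp$pqq
  sorted[3] = pqqpqp$
  sorted[4] = qp$pqqp
  sorted[5] = qpqp$pq
  sorted[6] = qqpqp$p
sorted[5] = qpqp$pq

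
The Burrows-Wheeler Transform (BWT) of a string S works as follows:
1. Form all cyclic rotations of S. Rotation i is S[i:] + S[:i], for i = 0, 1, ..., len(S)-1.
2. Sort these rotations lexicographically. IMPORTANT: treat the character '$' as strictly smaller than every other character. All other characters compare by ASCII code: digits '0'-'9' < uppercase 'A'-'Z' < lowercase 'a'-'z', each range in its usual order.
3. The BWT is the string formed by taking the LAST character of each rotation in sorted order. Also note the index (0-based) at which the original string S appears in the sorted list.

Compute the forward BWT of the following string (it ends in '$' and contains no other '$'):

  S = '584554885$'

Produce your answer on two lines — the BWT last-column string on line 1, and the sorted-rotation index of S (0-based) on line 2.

All 10 rotations (rotation i = S[i:]+S[:i]):
  rot[0] = 584554885$
  rot[1] = 84554885$5
  rot[2] = 4554885$58
  rot[3] = 554885$584
  rot[4] = 54885$5845
  rot[5] = 4885$58455
  rot[6] = 885$584554
  rot[7] = 85$5845548
  rot[8] = 5$58455488
  rot[9] = $584554885
Sorted (with $ < everything):
  sorted[0] = $584554885  (last char: '5')
  sorted[1] = 4554885$58  (last char: '8')
  sorted[2] = 4885$58455  (last char: '5')
  sorted[3] = 5$58455488  (last char: '8')
  sorted[4] = 54885$5845  (last char: '5')
  sorted[5] = 554885$584  (last char: '4')
  sorted[6] = 584554885$  (last char: '$')
  sorted[7] = 84554885$5  (last char: '5')
  sorted[8] = 85$5845548  (last char: '8')
  sorted[9] = 885$584554  (last char: '4')
Last column: 585854$584
Original string S is at sorted index 6

Answer: 585854$584
6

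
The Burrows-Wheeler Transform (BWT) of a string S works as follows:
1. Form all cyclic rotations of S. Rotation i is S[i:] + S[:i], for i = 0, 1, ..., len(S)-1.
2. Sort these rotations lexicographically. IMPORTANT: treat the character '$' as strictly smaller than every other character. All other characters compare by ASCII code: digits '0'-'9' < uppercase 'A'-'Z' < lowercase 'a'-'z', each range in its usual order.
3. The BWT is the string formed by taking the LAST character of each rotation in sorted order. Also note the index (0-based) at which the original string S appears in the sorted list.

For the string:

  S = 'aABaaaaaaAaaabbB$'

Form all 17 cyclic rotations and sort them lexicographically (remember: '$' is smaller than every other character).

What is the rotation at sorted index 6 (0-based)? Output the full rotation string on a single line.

Answer: aAaaabbB$aABaaaaa

Derivation:
All 17 rotations (rotation i = S[i:]+S[:i]):
  rot[0] = aABaaaaaaAaaabbB$
  rot[1] = ABaaaaaaAaaabbB$a
  rot[2] = BaaaaaaAaaabbB$aA
  rot[3] = aaaaaaAaaabbB$aAB
  rot[4] = aaaaaAaaabbB$aABa
  rot[5] = aaaaAaaabbB$aABaa
  rot[6] = aaaAaaabbB$aABaaa
  rot[7] = aaAaaabbB$aABaaaa
  rot[8] = aAaaabbB$aABaaaaa
  rot[9] = AaaabbB$aABaaaaaa
  rot[10] = aaabbB$aABaaaaaaA
  rot[11] = aabbB$aABaaaaaaAa
  rot[12] = abbB$aABaaaaaaAaa
  rot[13] = bbB$aABaaaaaaAaaa
  rot[14] = bB$aABaaaaaaAaaab
  rot[15] = B$aABaaaaaaAaaabb
  rot[16] = $aABaaaaaaAaaabbB
Sorted (with $ < everything):
  sorted[0] = $aABaaaaaaAaaabbB
  sorted[1] = ABaaaaaaAaaabbB$a
  sorted[2] = AaaabbB$aABaaaaaa
  sorted[3] = B$aABaaaaaaAaaabb
  sorted[4] = BaaaaaaAaaabbB$aA
  sorted[5] = aABaaaaaaAaaabbB$
  sorted[6] = aAaaabbB$aABaaaaa
  sorted[7] = aaAaaabbB$aABaaaa
  sorted[8] = aaaAaaabbB$aABaaa
  sorted[9] = aaaaAaaabbB$aABaa
  sorted[10] = aaaaaAaaabbB$aABa
  sorted[11] = aaaaaaAaaabbB$aAB
  sorted[12] = aaabbB$aABaaaaaaA
  sorted[13] = aabbB$aABaaaaaaAa
  sorted[14] = abbB$aABaaaaaaAaa
  sorted[15] = bB$aABaaaaaaAaaab
  sorted[16] = bbB$aABaaaaaaAaaa
sorted[6] = aAaaabbB$aABaaaaa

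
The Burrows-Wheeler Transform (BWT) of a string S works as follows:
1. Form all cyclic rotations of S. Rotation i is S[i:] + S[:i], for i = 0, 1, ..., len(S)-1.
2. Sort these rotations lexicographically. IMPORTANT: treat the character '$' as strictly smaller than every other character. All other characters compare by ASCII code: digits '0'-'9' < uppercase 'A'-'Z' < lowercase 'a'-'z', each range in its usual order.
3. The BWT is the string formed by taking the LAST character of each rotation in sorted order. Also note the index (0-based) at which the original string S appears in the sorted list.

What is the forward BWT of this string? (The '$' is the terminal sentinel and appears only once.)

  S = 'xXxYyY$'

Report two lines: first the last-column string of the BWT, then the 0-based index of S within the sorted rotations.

All 7 rotations (rotation i = S[i:]+S[:i]):
  rot[0] = xXxYyY$
  rot[1] = XxYyY$x
  rot[2] = xYyY$xX
  rot[3] = YyY$xXx
  rot[4] = yY$xXxY
  rot[5] = Y$xXxYy
  rot[6] = $xXxYyY
Sorted (with $ < everything):
  sorted[0] = $xXxYyY  (last char: 'Y')
  sorted[1] = XxYyY$x  (last char: 'x')
  sorted[2] = Y$xXxYy  (last char: 'y')
  sorted[3] = YyY$xXx  (last char: 'x')
  sorted[4] = xXxYyY$  (last char: '$')
  sorted[5] = xYyY$xX  (last char: 'X')
  sorted[6] = yY$xXxY  (last char: 'Y')
Last column: Yxyx$XY
Original string S is at sorted index 4

Answer: Yxyx$XY
4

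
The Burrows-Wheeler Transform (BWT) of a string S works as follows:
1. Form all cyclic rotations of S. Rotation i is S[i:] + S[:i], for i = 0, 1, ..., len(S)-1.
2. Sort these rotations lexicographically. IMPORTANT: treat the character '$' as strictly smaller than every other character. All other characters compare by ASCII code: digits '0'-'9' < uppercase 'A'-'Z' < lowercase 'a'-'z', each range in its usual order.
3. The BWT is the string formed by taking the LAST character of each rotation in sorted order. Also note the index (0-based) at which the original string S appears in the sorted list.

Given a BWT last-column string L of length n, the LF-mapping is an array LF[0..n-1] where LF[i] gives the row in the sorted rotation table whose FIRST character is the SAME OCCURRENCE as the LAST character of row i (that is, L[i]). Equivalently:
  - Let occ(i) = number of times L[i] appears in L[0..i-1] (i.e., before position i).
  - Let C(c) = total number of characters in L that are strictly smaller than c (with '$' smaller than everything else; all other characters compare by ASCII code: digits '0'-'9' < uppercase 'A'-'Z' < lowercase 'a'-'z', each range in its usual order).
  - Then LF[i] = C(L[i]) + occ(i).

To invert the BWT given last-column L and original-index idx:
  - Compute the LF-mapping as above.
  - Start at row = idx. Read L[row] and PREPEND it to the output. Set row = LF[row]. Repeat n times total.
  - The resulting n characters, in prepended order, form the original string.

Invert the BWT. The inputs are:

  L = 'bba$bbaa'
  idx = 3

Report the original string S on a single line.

Answer: abbaabb$

Derivation:
LF mapping: 4 5 1 0 6 7 2 3
Walk LF starting at row 3, prepending L[row]:
  step 1: row=3, L[3]='$', prepend. Next row=LF[3]=0
  step 2: row=0, L[0]='b', prepend. Next row=LF[0]=4
  step 3: row=4, L[4]='b', prepend. Next row=LF[4]=6
  step 4: row=6, L[6]='a', prepend. Next row=LF[6]=2
  step 5: row=2, L[2]='a', prepend. Next row=LF[2]=1
  step 6: row=1, L[1]='b', prepend. Next row=LF[1]=5
  step 7: row=5, L[5]='b', prepend. Next row=LF[5]=7
  step 8: row=7, L[7]='a', prepend. Next row=LF[7]=3
Reversed output: abbaabb$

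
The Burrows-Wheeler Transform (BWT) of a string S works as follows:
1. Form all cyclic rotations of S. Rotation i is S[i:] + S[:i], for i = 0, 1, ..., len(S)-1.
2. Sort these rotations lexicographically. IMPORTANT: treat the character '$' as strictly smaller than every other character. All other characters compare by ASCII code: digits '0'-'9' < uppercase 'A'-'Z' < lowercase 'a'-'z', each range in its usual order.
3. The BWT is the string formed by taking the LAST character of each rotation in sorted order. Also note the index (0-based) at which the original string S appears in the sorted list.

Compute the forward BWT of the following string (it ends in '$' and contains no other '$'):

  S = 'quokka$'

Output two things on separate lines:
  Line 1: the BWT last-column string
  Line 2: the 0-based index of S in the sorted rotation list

Answer: akkou$q
5

Derivation:
All 7 rotations (rotation i = S[i:]+S[:i]):
  rot[0] = quokka$
  rot[1] = uokka$q
  rot[2] = okka$qu
  rot[3] = kka$quo
  rot[4] = ka$quok
  rot[5] = a$quokk
  rot[6] = $quokka
Sorted (with $ < everything):
  sorted[0] = $quokka  (last char: 'a')
  sorted[1] = a$quokk  (last char: 'k')
  sorted[2] = ka$quok  (last char: 'k')
  sorted[3] = kka$quo  (last char: 'o')
  sorted[4] = okka$qu  (last char: 'u')
  sorted[5] = quokka$  (last char: '$')
  sorted[6] = uokka$q  (last char: 'q')
Last column: akkou$q
Original string S is at sorted index 5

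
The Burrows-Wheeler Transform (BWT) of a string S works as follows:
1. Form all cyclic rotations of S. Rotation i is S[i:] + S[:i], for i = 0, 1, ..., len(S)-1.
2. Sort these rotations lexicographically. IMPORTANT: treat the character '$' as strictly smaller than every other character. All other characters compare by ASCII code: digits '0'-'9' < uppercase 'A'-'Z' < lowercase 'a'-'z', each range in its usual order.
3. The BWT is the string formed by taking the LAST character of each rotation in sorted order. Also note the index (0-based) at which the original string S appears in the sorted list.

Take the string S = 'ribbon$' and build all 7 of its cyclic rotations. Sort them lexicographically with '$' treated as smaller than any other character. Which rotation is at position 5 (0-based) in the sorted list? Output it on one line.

All 7 rotations (rotation i = S[i:]+S[:i]):
  rot[0] = ribbon$
  rot[1] = ibbon$r
  rot[2] = bbon$ri
  rot[3] = bon$rib
  rot[4] = on$ribb
  rot[5] = n$ribbo
  rot[6] = $ribbon
Sorted (with $ < everything):
  sorted[0] = $ribbon
  sorted[1] = bbon$ri
  sorted[2] = bon$rib
  sorted[3] = ibbon$r
  sorted[4] = n$ribbo
  sorted[5] = on$ribb
  sorted[6] = ribbon$
sorted[5] = on$ribb

Answer: on$ribb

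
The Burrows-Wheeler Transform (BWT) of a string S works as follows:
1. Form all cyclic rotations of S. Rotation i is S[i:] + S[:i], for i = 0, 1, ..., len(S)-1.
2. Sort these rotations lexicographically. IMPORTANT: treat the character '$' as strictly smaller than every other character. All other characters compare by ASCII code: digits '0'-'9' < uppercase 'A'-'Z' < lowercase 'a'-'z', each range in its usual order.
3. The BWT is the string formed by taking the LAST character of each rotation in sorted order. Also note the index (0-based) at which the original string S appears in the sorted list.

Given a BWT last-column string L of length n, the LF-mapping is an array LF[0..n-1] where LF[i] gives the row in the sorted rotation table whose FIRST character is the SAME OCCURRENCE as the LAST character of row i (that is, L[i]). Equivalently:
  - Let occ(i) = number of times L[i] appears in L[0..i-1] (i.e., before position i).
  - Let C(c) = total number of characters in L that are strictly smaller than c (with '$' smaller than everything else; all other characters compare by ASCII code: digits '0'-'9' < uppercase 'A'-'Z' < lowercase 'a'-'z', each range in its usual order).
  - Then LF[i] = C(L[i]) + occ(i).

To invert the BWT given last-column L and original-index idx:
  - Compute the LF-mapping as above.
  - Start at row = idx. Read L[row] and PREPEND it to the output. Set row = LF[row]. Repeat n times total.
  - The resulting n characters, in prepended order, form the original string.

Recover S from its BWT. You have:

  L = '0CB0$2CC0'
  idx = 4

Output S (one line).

Answer: 2B00CCC0$

Derivation:
LF mapping: 1 6 5 2 0 4 7 8 3
Walk LF starting at row 4, prepending L[row]:
  step 1: row=4, L[4]='$', prepend. Next row=LF[4]=0
  step 2: row=0, L[0]='0', prepend. Next row=LF[0]=1
  step 3: row=1, L[1]='C', prepend. Next row=LF[1]=6
  step 4: row=6, L[6]='C', prepend. Next row=LF[6]=7
  step 5: row=7, L[7]='C', prepend. Next row=LF[7]=8
  step 6: row=8, L[8]='0', prepend. Next row=LF[8]=3
  step 7: row=3, L[3]='0', prepend. Next row=LF[3]=2
  step 8: row=2, L[2]='B', prepend. Next row=LF[2]=5
  step 9: row=5, L[5]='2', prepend. Next row=LF[5]=4
Reversed output: 2B00CCC0$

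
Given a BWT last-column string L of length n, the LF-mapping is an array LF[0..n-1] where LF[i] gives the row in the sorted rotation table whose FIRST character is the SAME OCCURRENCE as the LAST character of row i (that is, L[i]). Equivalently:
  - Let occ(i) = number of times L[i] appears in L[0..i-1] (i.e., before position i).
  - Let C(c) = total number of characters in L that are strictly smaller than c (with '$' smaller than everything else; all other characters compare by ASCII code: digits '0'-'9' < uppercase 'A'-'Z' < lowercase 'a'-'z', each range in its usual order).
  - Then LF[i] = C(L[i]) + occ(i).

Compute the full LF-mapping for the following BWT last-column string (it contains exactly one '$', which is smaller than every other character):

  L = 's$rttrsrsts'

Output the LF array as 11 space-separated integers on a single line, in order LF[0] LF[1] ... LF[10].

Char counts: '$':1, 'r':3, 's':4, 't':3
C (first-col start): C('$')=0, C('r')=1, C('s')=4, C('t')=8
L[0]='s': occ=0, LF[0]=C('s')+0=4+0=4
L[1]='$': occ=0, LF[1]=C('$')+0=0+0=0
L[2]='r': occ=0, LF[2]=C('r')+0=1+0=1
L[3]='t': occ=0, LF[3]=C('t')+0=8+0=8
L[4]='t': occ=1, LF[4]=C('t')+1=8+1=9
L[5]='r': occ=1, LF[5]=C('r')+1=1+1=2
L[6]='s': occ=1, LF[6]=C('s')+1=4+1=5
L[7]='r': occ=2, LF[7]=C('r')+2=1+2=3
L[8]='s': occ=2, LF[8]=C('s')+2=4+2=6
L[9]='t': occ=2, LF[9]=C('t')+2=8+2=10
L[10]='s': occ=3, LF[10]=C('s')+3=4+3=7

Answer: 4 0 1 8 9 2 5 3 6 10 7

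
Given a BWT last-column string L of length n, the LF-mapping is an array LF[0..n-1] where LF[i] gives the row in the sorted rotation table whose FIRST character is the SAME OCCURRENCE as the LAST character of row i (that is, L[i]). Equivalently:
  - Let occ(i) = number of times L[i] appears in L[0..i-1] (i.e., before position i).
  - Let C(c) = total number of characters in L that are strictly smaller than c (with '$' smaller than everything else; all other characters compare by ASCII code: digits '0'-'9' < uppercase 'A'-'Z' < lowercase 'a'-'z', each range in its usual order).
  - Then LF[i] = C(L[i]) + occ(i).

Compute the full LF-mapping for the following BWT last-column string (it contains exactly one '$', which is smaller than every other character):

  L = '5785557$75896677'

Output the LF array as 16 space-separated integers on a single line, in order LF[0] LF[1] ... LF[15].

Char counts: '$':1, '5':5, '6':2, '7':5, '8':2, '9':1
C (first-col start): C('$')=0, C('5')=1, C('6')=6, C('7')=8, C('8')=13, C('9')=15
L[0]='5': occ=0, LF[0]=C('5')+0=1+0=1
L[1]='7': occ=0, LF[1]=C('7')+0=8+0=8
L[2]='8': occ=0, LF[2]=C('8')+0=13+0=13
L[3]='5': occ=1, LF[3]=C('5')+1=1+1=2
L[4]='5': occ=2, LF[4]=C('5')+2=1+2=3
L[5]='5': occ=3, LF[5]=C('5')+3=1+3=4
L[6]='7': occ=1, LF[6]=C('7')+1=8+1=9
L[7]='$': occ=0, LF[7]=C('$')+0=0+0=0
L[8]='7': occ=2, LF[8]=C('7')+2=8+2=10
L[9]='5': occ=4, LF[9]=C('5')+4=1+4=5
L[10]='8': occ=1, LF[10]=C('8')+1=13+1=14
L[11]='9': occ=0, LF[11]=C('9')+0=15+0=15
L[12]='6': occ=0, LF[12]=C('6')+0=6+0=6
L[13]='6': occ=1, LF[13]=C('6')+1=6+1=7
L[14]='7': occ=3, LF[14]=C('7')+3=8+3=11
L[15]='7': occ=4, LF[15]=C('7')+4=8+4=12

Answer: 1 8 13 2 3 4 9 0 10 5 14 15 6 7 11 12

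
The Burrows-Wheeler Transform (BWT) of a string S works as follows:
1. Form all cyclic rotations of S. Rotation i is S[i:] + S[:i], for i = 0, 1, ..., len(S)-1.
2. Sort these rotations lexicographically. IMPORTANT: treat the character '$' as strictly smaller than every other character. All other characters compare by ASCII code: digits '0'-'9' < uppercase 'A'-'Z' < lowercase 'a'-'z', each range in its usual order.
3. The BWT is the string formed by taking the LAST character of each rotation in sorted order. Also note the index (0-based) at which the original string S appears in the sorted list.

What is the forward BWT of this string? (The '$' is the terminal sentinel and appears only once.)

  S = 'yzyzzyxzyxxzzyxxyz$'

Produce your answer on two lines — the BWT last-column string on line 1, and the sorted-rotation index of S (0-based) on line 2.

All 19 rotations (rotation i = S[i:]+S[:i]):
  rot[0] = yzyzzyxzyxxzzyxxyz$
  rot[1] = zyzzyxzyxxzzyxxyz$y
  rot[2] = yzzyxzyxxzzyxxyz$yz
  rot[3] = zzyxzyxxzzyxxyz$yzy
  rot[4] = zyxzyxxzzyxxyz$yzyz
  rot[5] = yxzyxxzzyxxyz$yzyzz
  rot[6] = xzyxxzzyxxyz$yzyzzy
  rot[7] = zyxxzzyxxyz$yzyzzyx
  rot[8] = yxxzzyxxyz$yzyzzyxz
  rot[9] = xxzzyxxyz$yzyzzyxzy
  rot[10] = xzzyxxyz$yzyzzyxzyx
  rot[11] = zzyxxyz$yzyzzyxzyxx
  rot[12] = zyxxyz$yzyzzyxzyxxz
  rot[13] = yxxyz$yzyzzyxzyxxzz
  rot[14] = xxyz$yzyzzyxzyxxzzy
  rot[15] = xyz$yzyzzyxzyxxzzyx
  rot[16] = yz$yzyzzyxzyxxzzyxx
  rot[17] = z$yzyzzyxzyxxzzyxxy
  rot[18] = $yzyzzyxzyxxzzyxxyz
Sorted (with $ < everything):
  sorted[0] = $yzyzzyxzyxxzzyxxyz  (last char: 'z')
  sorted[1] = xxyz$yzyzzyxzyxxzzy  (last char: 'y')
  sorted[2] = xxzzyxxyz$yzyzzyxzy  (last char: 'y')
  sorted[3] = xyz$yzyzzyxzyxxzzyx  (last char: 'x')
  sorted[4] = xzyxxzzyxxyz$yzyzzy  (last char: 'y')
  sorted[5] = xzzyxxyz$yzyzzyxzyx  (last char: 'x')
  sorted[6] = yxxyz$yzyzzyxzyxxzz  (last char: 'z')
  sorted[7] = yxxzzyxxyz$yzyzzyxz  (last char: 'z')
  sorted[8] = yxzyxxzzyxxyz$yzyzz  (last char: 'z')
  sorted[9] = yz$yzyzzyxzyxxzzyxx  (last char: 'x')
  sorted[10] = yzyzzyxzyxxzzyxxyz$  (last char: '$')
  sorted[11] = yzzyxzyxxzzyxxyz$yz  (last char: 'z')
  sorted[12] = z$yzyzzyxzyxxzzyxxy  (last char: 'y')
  sorted[13] = zyxxyz$yzyzzyxzyxxz  (last char: 'z')
  sorted[14] = zyxxzzyxxyz$yzyzzyx  (last char: 'x')
  sorted[15] = zyxzyxxzzyxxyz$yzyz  (last char: 'z')
  sorted[16] = zyzzyxzyxxzzyxxyz$y  (last char: 'y')
  sorted[17] = zzyxxyz$yzyzzyxzyxx  (last char: 'x')
  sorted[18] = zzyxzyxxzzyxxyz$yzy  (last char: 'y')
Last column: zyyxyxzzzx$zyzxzyxy
Original string S is at sorted index 10

Answer: zyyxyxzzzx$zyzxzyxy
10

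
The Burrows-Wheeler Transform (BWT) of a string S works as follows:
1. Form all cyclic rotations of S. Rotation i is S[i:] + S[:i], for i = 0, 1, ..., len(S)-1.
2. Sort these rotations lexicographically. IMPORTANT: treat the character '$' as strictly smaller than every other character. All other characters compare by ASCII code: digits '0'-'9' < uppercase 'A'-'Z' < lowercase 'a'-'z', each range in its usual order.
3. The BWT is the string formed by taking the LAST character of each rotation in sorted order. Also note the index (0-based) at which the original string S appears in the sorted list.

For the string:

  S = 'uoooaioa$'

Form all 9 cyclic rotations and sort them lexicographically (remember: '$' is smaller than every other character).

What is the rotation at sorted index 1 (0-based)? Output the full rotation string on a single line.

Answer: a$uoooaio

Derivation:
All 9 rotations (rotation i = S[i:]+S[:i]):
  rot[0] = uoooaioa$
  rot[1] = oooaioa$u
  rot[2] = ooaioa$uo
  rot[3] = oaioa$uoo
  rot[4] = aioa$uooo
  rot[5] = ioa$uoooa
  rot[6] = oa$uoooai
  rot[7] = a$uoooaio
  rot[8] = $uoooaioa
Sorted (with $ < everything):
  sorted[0] = $uoooaioa
  sorted[1] = a$uoooaio
  sorted[2] = aioa$uooo
  sorted[3] = ioa$uoooa
  sorted[4] = oa$uoooai
  sorted[5] = oaioa$uoo
  sorted[6] = ooaioa$uo
  sorted[7] = oooaioa$u
  sorted[8] = uoooaioa$
sorted[1] = a$uoooaio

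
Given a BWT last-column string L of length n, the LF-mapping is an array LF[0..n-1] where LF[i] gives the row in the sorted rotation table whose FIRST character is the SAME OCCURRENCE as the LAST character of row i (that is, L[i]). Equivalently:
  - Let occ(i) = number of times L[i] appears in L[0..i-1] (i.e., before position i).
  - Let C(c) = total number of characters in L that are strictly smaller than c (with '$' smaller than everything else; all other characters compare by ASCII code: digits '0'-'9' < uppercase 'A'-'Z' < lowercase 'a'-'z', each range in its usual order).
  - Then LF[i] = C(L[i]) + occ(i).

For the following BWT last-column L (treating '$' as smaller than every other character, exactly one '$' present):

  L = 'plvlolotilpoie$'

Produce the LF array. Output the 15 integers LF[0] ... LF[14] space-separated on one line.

Char counts: '$':1, 'e':1, 'i':2, 'l':4, 'o':3, 'p':2, 't':1, 'v':1
C (first-col start): C('$')=0, C('e')=1, C('i')=2, C('l')=4, C('o')=8, C('p')=11, C('t')=13, C('v')=14
L[0]='p': occ=0, LF[0]=C('p')+0=11+0=11
L[1]='l': occ=0, LF[1]=C('l')+0=4+0=4
L[2]='v': occ=0, LF[2]=C('v')+0=14+0=14
L[3]='l': occ=1, LF[3]=C('l')+1=4+1=5
L[4]='o': occ=0, LF[4]=C('o')+0=8+0=8
L[5]='l': occ=2, LF[5]=C('l')+2=4+2=6
L[6]='o': occ=1, LF[6]=C('o')+1=8+1=9
L[7]='t': occ=0, LF[7]=C('t')+0=13+0=13
L[8]='i': occ=0, LF[8]=C('i')+0=2+0=2
L[9]='l': occ=3, LF[9]=C('l')+3=4+3=7
L[10]='p': occ=1, LF[10]=C('p')+1=11+1=12
L[11]='o': occ=2, LF[11]=C('o')+2=8+2=10
L[12]='i': occ=1, LF[12]=C('i')+1=2+1=3
L[13]='e': occ=0, LF[13]=C('e')+0=1+0=1
L[14]='$': occ=0, LF[14]=C('$')+0=0+0=0

Answer: 11 4 14 5 8 6 9 13 2 7 12 10 3 1 0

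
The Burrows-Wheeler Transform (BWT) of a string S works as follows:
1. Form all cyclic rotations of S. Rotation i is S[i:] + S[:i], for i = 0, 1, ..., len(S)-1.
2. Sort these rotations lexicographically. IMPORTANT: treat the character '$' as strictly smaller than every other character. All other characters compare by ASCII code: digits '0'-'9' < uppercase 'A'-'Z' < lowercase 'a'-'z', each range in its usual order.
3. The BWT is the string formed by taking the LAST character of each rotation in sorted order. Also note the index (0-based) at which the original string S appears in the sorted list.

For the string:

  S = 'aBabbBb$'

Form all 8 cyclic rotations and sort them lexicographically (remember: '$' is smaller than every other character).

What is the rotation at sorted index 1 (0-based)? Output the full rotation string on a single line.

All 8 rotations (rotation i = S[i:]+S[:i]):
  rot[0] = aBabbBb$
  rot[1] = BabbBb$a
  rot[2] = abbBb$aB
  rot[3] = bbBb$aBa
  rot[4] = bBb$aBab
  rot[5] = Bb$aBabb
  rot[6] = b$aBabbB
  rot[7] = $aBabbBb
Sorted (with $ < everything):
  sorted[0] = $aBabbBb
  sorted[1] = BabbBb$a
  sorted[2] = Bb$aBabb
  sorted[3] = aBabbBb$
  sorted[4] = abbBb$aB
  sorted[5] = b$aBabbB
  sorted[6] = bBb$aBab
  sorted[7] = bbBb$aBa
sorted[1] = BabbBb$a

Answer: BabbBb$a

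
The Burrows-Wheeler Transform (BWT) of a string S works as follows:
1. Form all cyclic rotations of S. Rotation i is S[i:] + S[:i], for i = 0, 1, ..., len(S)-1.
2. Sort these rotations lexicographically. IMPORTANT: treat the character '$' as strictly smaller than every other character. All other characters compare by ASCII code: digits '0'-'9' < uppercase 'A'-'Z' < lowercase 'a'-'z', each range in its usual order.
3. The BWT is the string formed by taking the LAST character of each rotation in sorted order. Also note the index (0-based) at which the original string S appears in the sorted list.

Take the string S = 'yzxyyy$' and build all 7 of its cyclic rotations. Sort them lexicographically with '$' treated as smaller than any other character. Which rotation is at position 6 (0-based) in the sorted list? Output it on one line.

Answer: zxyyy$y

Derivation:
All 7 rotations (rotation i = S[i:]+S[:i]):
  rot[0] = yzxyyy$
  rot[1] = zxyyy$y
  rot[2] = xyyy$yz
  rot[3] = yyy$yzx
  rot[4] = yy$yzxy
  rot[5] = y$yzxyy
  rot[6] = $yzxyyy
Sorted (with $ < everything):
  sorted[0] = $yzxyyy
  sorted[1] = xyyy$yz
  sorted[2] = y$yzxyy
  sorted[3] = yy$yzxy
  sorted[4] = yyy$yzx
  sorted[5] = yzxyyy$
  sorted[6] = zxyyy$y
sorted[6] = zxyyy$y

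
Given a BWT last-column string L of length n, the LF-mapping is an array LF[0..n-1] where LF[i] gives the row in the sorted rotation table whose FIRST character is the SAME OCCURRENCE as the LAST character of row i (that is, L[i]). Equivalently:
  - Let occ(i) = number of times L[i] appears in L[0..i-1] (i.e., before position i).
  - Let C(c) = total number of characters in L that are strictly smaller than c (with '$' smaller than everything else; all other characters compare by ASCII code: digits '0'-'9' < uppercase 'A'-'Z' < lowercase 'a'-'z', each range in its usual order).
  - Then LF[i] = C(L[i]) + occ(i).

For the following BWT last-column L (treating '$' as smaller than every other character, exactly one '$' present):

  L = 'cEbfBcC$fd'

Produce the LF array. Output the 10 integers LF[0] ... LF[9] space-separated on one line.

Char counts: '$':1, 'B':1, 'C':1, 'E':1, 'b':1, 'c':2, 'd':1, 'f':2
C (first-col start): C('$')=0, C('B')=1, C('C')=2, C('E')=3, C('b')=4, C('c')=5, C('d')=7, C('f')=8
L[0]='c': occ=0, LF[0]=C('c')+0=5+0=5
L[1]='E': occ=0, LF[1]=C('E')+0=3+0=3
L[2]='b': occ=0, LF[2]=C('b')+0=4+0=4
L[3]='f': occ=0, LF[3]=C('f')+0=8+0=8
L[4]='B': occ=0, LF[4]=C('B')+0=1+0=1
L[5]='c': occ=1, LF[5]=C('c')+1=5+1=6
L[6]='C': occ=0, LF[6]=C('C')+0=2+0=2
L[7]='$': occ=0, LF[7]=C('$')+0=0+0=0
L[8]='f': occ=1, LF[8]=C('f')+1=8+1=9
L[9]='d': occ=0, LF[9]=C('d')+0=7+0=7

Answer: 5 3 4 8 1 6 2 0 9 7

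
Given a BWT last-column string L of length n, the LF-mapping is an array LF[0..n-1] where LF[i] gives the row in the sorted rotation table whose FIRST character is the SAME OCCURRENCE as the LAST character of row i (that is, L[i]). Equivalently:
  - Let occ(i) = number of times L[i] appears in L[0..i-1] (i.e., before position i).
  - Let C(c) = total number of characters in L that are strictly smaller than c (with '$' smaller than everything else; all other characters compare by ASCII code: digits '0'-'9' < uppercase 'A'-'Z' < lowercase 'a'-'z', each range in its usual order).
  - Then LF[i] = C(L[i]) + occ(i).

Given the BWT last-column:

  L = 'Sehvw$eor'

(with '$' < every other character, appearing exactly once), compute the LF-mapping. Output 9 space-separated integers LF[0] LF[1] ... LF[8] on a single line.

Answer: 1 2 4 7 8 0 3 5 6

Derivation:
Char counts: '$':1, 'S':1, 'e':2, 'h':1, 'o':1, 'r':1, 'v':1, 'w':1
C (first-col start): C('$')=0, C('S')=1, C('e')=2, C('h')=4, C('o')=5, C('r')=6, C('v')=7, C('w')=8
L[0]='S': occ=0, LF[0]=C('S')+0=1+0=1
L[1]='e': occ=0, LF[1]=C('e')+0=2+0=2
L[2]='h': occ=0, LF[2]=C('h')+0=4+0=4
L[3]='v': occ=0, LF[3]=C('v')+0=7+0=7
L[4]='w': occ=0, LF[4]=C('w')+0=8+0=8
L[5]='$': occ=0, LF[5]=C('$')+0=0+0=0
L[6]='e': occ=1, LF[6]=C('e')+1=2+1=3
L[7]='o': occ=0, LF[7]=C('o')+0=5+0=5
L[8]='r': occ=0, LF[8]=C('r')+0=6+0=6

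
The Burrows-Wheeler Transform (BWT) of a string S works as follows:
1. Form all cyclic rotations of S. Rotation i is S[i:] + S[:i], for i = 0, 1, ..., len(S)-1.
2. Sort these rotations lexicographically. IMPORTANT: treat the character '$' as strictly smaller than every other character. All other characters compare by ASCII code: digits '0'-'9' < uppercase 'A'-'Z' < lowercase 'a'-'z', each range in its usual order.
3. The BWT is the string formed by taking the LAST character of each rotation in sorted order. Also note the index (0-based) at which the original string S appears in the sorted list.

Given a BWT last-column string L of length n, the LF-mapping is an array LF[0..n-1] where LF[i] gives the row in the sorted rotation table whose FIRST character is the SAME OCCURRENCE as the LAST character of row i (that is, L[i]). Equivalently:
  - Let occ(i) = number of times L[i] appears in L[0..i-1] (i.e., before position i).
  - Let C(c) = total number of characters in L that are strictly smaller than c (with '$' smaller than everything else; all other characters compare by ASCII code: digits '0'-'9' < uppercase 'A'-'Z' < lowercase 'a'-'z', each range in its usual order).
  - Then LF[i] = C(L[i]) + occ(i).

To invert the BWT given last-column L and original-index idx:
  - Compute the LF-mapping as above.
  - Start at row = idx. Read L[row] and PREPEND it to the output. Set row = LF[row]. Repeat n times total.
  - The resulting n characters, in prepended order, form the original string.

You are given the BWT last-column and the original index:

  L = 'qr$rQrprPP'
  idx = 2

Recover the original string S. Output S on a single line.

LF mapping: 5 6 0 7 3 8 4 9 1 2
Walk LF starting at row 2, prepending L[row]:
  step 1: row=2, L[2]='$', prepend. Next row=LF[2]=0
  step 2: row=0, L[0]='q', prepend. Next row=LF[0]=5
  step 3: row=5, L[5]='r', prepend. Next row=LF[5]=8
  step 4: row=8, L[8]='P', prepend. Next row=LF[8]=1
  step 5: row=1, L[1]='r', prepend. Next row=LF[1]=6
  step 6: row=6, L[6]='p', prepend. Next row=LF[6]=4
  step 7: row=4, L[4]='Q', prepend. Next row=LF[4]=3
  step 8: row=3, L[3]='r', prepend. Next row=LF[3]=7
  step 9: row=7, L[7]='r', prepend. Next row=LF[7]=9
  step 10: row=9, L[9]='P', prepend. Next row=LF[9]=2
Reversed output: PrrQprPrq$

Answer: PrrQprPrq$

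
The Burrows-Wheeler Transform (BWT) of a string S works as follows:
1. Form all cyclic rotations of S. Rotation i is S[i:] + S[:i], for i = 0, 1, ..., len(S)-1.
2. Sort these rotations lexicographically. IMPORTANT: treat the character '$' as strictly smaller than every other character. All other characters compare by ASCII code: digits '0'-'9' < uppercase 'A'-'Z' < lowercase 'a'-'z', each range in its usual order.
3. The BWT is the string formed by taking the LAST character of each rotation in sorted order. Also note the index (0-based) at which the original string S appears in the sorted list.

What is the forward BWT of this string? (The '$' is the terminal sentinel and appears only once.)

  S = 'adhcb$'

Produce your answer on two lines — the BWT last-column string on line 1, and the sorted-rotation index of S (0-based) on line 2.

Answer: b$chad
1

Derivation:
All 6 rotations (rotation i = S[i:]+S[:i]):
  rot[0] = adhcb$
  rot[1] = dhcb$a
  rot[2] = hcb$ad
  rot[3] = cb$adh
  rot[4] = b$adhc
  rot[5] = $adhcb
Sorted (with $ < everything):
  sorted[0] = $adhcb  (last char: 'b')
  sorted[1] = adhcb$  (last char: '$')
  sorted[2] = b$adhc  (last char: 'c')
  sorted[3] = cb$adh  (last char: 'h')
  sorted[4] = dhcb$a  (last char: 'a')
  sorted[5] = hcb$ad  (last char: 'd')
Last column: b$chad
Original string S is at sorted index 1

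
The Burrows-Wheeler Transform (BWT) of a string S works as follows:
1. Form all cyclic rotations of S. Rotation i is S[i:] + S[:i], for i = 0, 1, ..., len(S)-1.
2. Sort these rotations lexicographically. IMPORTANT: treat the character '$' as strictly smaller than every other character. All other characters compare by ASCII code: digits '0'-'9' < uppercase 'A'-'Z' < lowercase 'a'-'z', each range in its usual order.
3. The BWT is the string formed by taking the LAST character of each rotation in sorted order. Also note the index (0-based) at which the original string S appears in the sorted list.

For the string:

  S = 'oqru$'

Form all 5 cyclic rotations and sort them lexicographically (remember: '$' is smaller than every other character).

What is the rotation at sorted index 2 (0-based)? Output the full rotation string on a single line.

All 5 rotations (rotation i = S[i:]+S[:i]):
  rot[0] = oqru$
  rot[1] = qru$o
  rot[2] = ru$oq
  rot[3] = u$oqr
  rot[4] = $oqru
Sorted (with $ < everything):
  sorted[0] = $oqru
  sorted[1] = oqru$
  sorted[2] = qru$o
  sorted[3] = ru$oq
  sorted[4] = u$oqr
sorted[2] = qru$o

Answer: qru$o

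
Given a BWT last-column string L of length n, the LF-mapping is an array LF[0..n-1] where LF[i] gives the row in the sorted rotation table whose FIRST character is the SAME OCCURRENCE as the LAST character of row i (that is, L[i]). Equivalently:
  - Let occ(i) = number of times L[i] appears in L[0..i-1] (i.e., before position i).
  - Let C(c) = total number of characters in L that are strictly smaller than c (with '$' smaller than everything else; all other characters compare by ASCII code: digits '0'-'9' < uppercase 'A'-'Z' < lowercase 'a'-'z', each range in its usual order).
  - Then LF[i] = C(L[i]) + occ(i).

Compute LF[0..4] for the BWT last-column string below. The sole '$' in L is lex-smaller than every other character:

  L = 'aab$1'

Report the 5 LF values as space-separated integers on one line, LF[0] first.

Char counts: '$':1, '1':1, 'a':2, 'b':1
C (first-col start): C('$')=0, C('1')=1, C('a')=2, C('b')=4
L[0]='a': occ=0, LF[0]=C('a')+0=2+0=2
L[1]='a': occ=1, LF[1]=C('a')+1=2+1=3
L[2]='b': occ=0, LF[2]=C('b')+0=4+0=4
L[3]='$': occ=0, LF[3]=C('$')+0=0+0=0
L[4]='1': occ=0, LF[4]=C('1')+0=1+0=1

Answer: 2 3 4 0 1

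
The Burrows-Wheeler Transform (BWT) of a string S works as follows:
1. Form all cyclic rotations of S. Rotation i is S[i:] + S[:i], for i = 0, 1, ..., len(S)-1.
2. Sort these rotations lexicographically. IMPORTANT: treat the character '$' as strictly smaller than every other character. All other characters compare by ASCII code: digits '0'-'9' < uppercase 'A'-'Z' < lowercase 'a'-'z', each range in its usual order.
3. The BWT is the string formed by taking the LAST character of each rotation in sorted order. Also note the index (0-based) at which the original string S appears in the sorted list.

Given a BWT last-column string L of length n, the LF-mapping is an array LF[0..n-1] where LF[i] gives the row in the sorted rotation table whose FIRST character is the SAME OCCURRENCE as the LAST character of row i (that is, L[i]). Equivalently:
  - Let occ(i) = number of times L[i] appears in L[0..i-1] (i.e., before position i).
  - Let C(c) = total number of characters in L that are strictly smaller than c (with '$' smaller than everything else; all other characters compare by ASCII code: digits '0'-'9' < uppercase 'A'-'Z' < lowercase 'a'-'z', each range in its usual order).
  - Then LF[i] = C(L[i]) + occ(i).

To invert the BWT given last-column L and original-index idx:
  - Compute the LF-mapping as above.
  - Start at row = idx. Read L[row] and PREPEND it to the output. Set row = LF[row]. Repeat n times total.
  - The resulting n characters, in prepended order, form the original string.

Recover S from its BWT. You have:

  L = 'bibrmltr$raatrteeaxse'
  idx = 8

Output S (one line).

Answer: extraterrestrialbamb$

Derivation:
LF mapping: 4 9 5 12 11 10 17 13 0 14 1 2 18 15 19 6 7 3 20 16 8
Walk LF starting at row 8, prepending L[row]:
  step 1: row=8, L[8]='$', prepend. Next row=LF[8]=0
  step 2: row=0, L[0]='b', prepend. Next row=LF[0]=4
  step 3: row=4, L[4]='m', prepend. Next row=LF[4]=11
  step 4: row=11, L[11]='a', prepend. Next row=LF[11]=2
  step 5: row=2, L[2]='b', prepend. Next row=LF[2]=5
  step 6: row=5, L[5]='l', prepend. Next row=LF[5]=10
  step 7: row=10, L[10]='a', prepend. Next row=LF[10]=1
  step 8: row=1, L[1]='i', prepend. Next row=LF[1]=9
  step 9: row=9, L[9]='r', prepend. Next row=LF[9]=14
  step 10: row=14, L[14]='t', prepend. Next row=LF[14]=19
  step 11: row=19, L[19]='s', prepend. Next row=LF[19]=16
  step 12: row=16, L[16]='e', prepend. Next row=LF[16]=7
  step 13: row=7, L[7]='r', prepend. Next row=LF[7]=13
  step 14: row=13, L[13]='r', prepend. Next row=LF[13]=15
  step 15: row=15, L[15]='e', prepend. Next row=LF[15]=6
  step 16: row=6, L[6]='t', prepend. Next row=LF[6]=17
  step 17: row=17, L[17]='a', prepend. Next row=LF[17]=3
  step 18: row=3, L[3]='r', prepend. Next row=LF[3]=12
  step 19: row=12, L[12]='t', prepend. Next row=LF[12]=18
  step 20: row=18, L[18]='x', prepend. Next row=LF[18]=20
  step 21: row=20, L[20]='e', prepend. Next row=LF[20]=8
Reversed output: extraterrestrialbamb$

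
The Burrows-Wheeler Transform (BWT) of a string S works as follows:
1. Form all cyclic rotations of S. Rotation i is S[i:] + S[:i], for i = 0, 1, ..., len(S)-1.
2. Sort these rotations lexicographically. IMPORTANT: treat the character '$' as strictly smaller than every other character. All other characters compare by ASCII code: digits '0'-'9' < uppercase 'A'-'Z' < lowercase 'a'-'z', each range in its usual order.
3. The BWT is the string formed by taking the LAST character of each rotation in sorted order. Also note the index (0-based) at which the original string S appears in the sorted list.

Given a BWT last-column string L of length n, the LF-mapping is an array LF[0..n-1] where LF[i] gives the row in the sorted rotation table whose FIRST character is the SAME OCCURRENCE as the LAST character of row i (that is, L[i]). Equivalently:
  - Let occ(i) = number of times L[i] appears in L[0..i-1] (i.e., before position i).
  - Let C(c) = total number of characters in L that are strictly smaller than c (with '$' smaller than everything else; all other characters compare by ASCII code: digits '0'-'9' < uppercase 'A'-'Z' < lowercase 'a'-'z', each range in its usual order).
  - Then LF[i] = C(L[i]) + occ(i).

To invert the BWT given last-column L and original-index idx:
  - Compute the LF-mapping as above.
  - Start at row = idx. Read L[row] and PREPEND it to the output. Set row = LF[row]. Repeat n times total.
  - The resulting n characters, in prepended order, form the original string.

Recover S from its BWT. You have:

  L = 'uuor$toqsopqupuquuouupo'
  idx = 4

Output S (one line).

Answer: outouuuroqpspuuuoopqqu$

Derivation:
LF mapping: 15 16 1 12 0 14 2 9 13 3 6 10 17 7 18 11 19 20 4 21 22 8 5
Walk LF starting at row 4, prepending L[row]:
  step 1: row=4, L[4]='$', prepend. Next row=LF[4]=0
  step 2: row=0, L[0]='u', prepend. Next row=LF[0]=15
  step 3: row=15, L[15]='q', prepend. Next row=LF[15]=11
  step 4: row=11, L[11]='q', prepend. Next row=LF[11]=10
  step 5: row=10, L[10]='p', prepend. Next row=LF[10]=6
  step 6: row=6, L[6]='o', prepend. Next row=LF[6]=2
  step 7: row=2, L[2]='o', prepend. Next row=LF[2]=1
  step 8: row=1, L[1]='u', prepend. Next row=LF[1]=16
  step 9: row=16, L[16]='u', prepend. Next row=LF[16]=19
  step 10: row=19, L[19]='u', prepend. Next row=LF[19]=21
  step 11: row=21, L[21]='p', prepend. Next row=LF[21]=8
  step 12: row=8, L[8]='s', prepend. Next row=LF[8]=13
  step 13: row=13, L[13]='p', prepend. Next row=LF[13]=7
  step 14: row=7, L[7]='q', prepend. Next row=LF[7]=9
  step 15: row=9, L[9]='o', prepend. Next row=LF[9]=3
  step 16: row=3, L[3]='r', prepend. Next row=LF[3]=12
  step 17: row=12, L[12]='u', prepend. Next row=LF[12]=17
  step 18: row=17, L[17]='u', prepend. Next row=LF[17]=20
  step 19: row=20, L[20]='u', prepend. Next row=LF[20]=22
  step 20: row=22, L[22]='o', prepend. Next row=LF[22]=5
  step 21: row=5, L[5]='t', prepend. Next row=LF[5]=14
  step 22: row=14, L[14]='u', prepend. Next row=LF[14]=18
  step 23: row=18, L[18]='o', prepend. Next row=LF[18]=4
Reversed output: outouuuroqpspuuuoopqqu$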